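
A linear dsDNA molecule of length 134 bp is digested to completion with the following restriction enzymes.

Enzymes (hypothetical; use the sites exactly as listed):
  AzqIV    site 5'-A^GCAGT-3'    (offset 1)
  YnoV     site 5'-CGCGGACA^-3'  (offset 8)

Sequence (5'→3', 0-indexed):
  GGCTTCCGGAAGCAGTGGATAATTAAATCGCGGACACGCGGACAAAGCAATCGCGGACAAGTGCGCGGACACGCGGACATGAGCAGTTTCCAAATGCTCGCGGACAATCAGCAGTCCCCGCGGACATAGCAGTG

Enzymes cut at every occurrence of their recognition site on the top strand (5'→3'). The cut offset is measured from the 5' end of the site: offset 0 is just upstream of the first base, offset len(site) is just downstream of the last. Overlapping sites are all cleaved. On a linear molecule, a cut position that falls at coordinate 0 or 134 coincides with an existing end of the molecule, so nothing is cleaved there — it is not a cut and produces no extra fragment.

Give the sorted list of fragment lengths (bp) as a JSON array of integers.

[2,3,4,6,8,8,11,12,15,16,24,25]

Per-enzyme occurrences:
  AzqIV AGCAGT/1: at [10, 81, 109, 127] ⇒ [11, 82, 110, 128]
  YnoV CGCGGACA/8: at [28, 36, 51, 63, 71, 98, 118] ⇒ [36, 44, 59, 71, 79, 106, 126]

Pooled cuts: [11, 36, 44, 59, 71, 79, 82, 106, 110, 126, 128]

Fragments:
  [0,11): 11 bp
  [11,36): 25 bp
  [36,44): 8 bp
  [44,59): 15 bp
  [59,71): 12 bp
  [71,79): 8 bp
  [79,82): 3 bp
  [82,106): 24 bp
  [106,110): 4 bp
  [110,126): 16 bp
  [126,128): 2 bp
  [128,134): 6 bp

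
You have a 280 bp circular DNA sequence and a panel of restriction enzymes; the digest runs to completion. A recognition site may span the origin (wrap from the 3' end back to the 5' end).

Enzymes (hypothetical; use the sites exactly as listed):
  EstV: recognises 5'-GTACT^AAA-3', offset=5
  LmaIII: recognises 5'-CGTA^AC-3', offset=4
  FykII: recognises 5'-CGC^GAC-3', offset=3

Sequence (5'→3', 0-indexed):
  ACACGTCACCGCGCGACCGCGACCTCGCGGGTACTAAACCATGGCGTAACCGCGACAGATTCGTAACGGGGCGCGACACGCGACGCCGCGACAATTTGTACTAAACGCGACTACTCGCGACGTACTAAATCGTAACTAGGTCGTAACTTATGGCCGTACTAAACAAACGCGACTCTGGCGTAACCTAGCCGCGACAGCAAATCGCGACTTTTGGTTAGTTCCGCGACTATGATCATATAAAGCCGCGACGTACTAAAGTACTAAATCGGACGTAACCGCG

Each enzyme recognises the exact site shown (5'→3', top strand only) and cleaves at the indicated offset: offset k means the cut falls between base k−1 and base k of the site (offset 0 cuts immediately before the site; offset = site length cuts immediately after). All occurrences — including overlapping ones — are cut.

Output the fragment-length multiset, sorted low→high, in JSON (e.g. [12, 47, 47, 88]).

Scan for sites:
  EstV (GTACTAAA, off=5): starts [30, 97, 121, 155, 249, 257] → cuts [35, 102, 126, 160, 254, 262]
  LmaIII (CGTAAC, off=4): starts [44, 61, 130, 141, 178, 270] → cuts [48, 65, 134, 145, 182, 274]
  FykII (CGCGAC, off=3): starts [11, 17, 50, 71, 78, 86, 105, 115, 167, 189, 202, 221, 243, 276] → cuts [14, 20, 53, 74, 81, 89, 108, 118, 170, 192, 205, 224, 246, 279]

Pooled cuts: [14, 20, 35, 48, 53, 65, 74, 81, 89, 102, 108, 118, 126, 134, 145, 160, 170, 182, 192, 205, 224, 246, 254, 262, 274, 279]

Fragments:
  14→20: 6 bp
  20→35: 15 bp
  35→48: 13 bp
  48→53: 5 bp
  53→65: 12 bp
  65→74: 9 bp
  74→81: 7 bp
  81→89: 8 bp
  89→102: 13 bp
  102→108: 6 bp
  108→118: 10 bp
  118→126: 8 bp
  126→134: 8 bp
  134→145: 11 bp
  145→160: 15 bp
  160→170: 10 bp
  170→182: 12 bp
  182→192: 10 bp
  192→205: 13 bp
  205→224: 19 bp
  224→246: 22 bp
  246→254: 8 bp
  254→262: 8 bp
  262→274: 12 bp
  274→279: 5 bp
  279→14 (wrap): 280-279+14 = 15 bp

[5,5,6,6,7,8,8,8,8,8,9,10,10,10,11,12,12,12,13,13,13,15,15,15,19,22]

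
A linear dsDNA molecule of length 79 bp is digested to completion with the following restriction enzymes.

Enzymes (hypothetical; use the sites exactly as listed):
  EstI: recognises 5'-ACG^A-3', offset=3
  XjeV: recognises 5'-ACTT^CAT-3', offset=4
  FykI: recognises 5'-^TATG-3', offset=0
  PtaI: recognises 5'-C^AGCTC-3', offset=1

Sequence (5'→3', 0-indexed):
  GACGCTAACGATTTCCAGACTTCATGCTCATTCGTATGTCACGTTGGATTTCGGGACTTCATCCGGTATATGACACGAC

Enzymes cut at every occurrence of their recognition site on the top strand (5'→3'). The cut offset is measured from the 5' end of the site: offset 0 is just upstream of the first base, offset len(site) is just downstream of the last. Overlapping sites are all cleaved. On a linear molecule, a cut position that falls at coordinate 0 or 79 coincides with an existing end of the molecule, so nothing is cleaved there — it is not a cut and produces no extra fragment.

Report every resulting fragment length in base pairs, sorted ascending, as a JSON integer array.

Scan for sites:
  EstI (ACGA, off=3): starts [7, 74] → cuts [10, 77]
  XjeV (ACTTCAT, off=4): starts [18, 55] → cuts [22, 59]
  FykI (TATG, off=0): starts [34, 68] → cuts [34, 68]
  PtaI (CAGCTC, off=1): no sites

All cut coordinates (distinct, sorted): [10, 22, 34, 59, 68, 77]

Fragment lengths:
  [0,10): 10 bp
  [10,22): 12 bp
  [22,34): 12 bp
  [34,59): 25 bp
  [59,68): 9 bp
  [68,77): 9 bp
  [77,79): 2 bp

[2,9,9,10,12,12,25]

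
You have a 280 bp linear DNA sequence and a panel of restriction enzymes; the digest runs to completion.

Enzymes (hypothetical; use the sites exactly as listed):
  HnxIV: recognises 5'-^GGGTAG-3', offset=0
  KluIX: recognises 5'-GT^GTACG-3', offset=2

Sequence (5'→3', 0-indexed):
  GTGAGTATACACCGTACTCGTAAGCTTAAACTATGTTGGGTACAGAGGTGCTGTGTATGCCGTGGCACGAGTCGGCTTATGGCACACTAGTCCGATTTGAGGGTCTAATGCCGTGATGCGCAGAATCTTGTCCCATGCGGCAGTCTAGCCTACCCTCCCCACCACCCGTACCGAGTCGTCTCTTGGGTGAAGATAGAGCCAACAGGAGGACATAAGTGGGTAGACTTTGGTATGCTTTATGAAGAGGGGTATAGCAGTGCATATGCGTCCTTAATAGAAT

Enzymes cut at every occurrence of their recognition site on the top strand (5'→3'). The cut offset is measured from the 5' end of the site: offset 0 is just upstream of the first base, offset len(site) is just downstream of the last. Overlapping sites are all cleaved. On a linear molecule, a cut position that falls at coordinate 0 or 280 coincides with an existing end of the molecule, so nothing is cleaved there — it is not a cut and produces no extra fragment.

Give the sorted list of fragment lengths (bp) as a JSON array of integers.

[63,217]

Scan for sites:
  HnxIV GGGTAG/0: at [217] ⇒ [217]
  KluIX (GTGTACG, off=2): no sites

All cut coordinates (distinct, sorted): [217]

Fragments:
  [0,217): 217 bp
  [217,280): 63 bp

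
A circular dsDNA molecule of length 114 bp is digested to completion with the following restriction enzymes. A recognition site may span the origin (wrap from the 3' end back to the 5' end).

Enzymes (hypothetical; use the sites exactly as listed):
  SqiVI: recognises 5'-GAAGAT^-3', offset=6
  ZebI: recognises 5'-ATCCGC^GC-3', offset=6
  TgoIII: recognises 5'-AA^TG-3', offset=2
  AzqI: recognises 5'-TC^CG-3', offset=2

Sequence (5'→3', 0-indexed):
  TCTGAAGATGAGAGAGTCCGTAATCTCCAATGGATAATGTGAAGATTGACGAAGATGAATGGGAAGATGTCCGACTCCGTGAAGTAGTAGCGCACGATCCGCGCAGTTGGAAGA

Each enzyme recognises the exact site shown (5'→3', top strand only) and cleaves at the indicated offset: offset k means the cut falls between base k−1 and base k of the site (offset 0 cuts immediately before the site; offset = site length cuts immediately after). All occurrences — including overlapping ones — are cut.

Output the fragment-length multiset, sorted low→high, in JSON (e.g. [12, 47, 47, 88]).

[3,3,3,6,7,8,9,9,9,10,12,13,22]

Per-enzyme occurrences:
  SqiVI (GAAGAT, off=6): starts [3, 40, 50, 62, 109] → cuts [1, 9, 46, 56, 68]
  ZebI (ATCCGCGC, off=6): starts [96] → cuts [102]
  TgoIII (AATG, off=2): starts [28, 35, 57] → cuts [30, 37, 59]
  AzqI (TCCG, off=2): starts [16, 69, 75, 97] → cuts [18, 71, 77, 99]

All cut coordinates (distinct, sorted): [1, 9, 18, 30, 37, 46, 56, 59, 68, 71, 77, 99, 102]

Fragments:
  1→9: 8 bp
  9→18: 9 bp
  18→30: 12 bp
  30→37: 7 bp
  37→46: 9 bp
  46→56: 10 bp
  56→59: 3 bp
  59→68: 9 bp
  68→71: 3 bp
  71→77: 6 bp
  77→99: 22 bp
  99→102: 3 bp
  102→1 (wrap): 114-102+1 = 13 bp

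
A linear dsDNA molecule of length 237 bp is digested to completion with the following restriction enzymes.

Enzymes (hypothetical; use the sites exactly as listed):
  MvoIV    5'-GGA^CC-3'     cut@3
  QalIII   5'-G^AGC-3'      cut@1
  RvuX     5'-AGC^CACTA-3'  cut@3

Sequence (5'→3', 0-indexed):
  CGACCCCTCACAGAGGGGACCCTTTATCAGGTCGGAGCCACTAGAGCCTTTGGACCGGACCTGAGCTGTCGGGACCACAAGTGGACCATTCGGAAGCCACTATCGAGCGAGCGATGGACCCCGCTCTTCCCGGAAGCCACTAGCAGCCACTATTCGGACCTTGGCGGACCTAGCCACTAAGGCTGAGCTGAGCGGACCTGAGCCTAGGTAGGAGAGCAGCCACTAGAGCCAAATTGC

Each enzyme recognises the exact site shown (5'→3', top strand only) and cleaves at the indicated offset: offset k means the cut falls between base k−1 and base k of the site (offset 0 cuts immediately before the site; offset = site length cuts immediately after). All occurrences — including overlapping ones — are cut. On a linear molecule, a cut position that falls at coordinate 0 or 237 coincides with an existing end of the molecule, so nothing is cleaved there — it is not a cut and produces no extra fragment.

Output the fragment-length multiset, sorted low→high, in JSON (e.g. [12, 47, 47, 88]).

[3,4,4,4,5,5,6,6,6,6,6,8,9,10,10,10,11,11,11,11,11,12,14,16,19,19]

Per-enzyme occurrences:
  MvoIV (GGACC, off=3): starts [16, 51, 56, 71, 82, 115, 155, 165, 193] → cuts [19, 54, 59, 74, 85, 118, 158, 168, 196]
  QalIII (GAGC, off=1): starts [34, 43, 62, 104, 108, 184, 189, 199, 213, 225] → cuts [35, 44, 63, 105, 109, 185, 190, 200, 214, 226]
  RvuX (AGCCACTA, off=3): starts [35, 94, 134, 144, 171, 217] → cuts [38, 97, 137, 147, 174, 220]

Pooled cuts: [19, 35, 38, 44, 54, 59, 63, 74, 85, 97, 105, 109, 118, 137, 147, 158, 168, 174, 185, 190, 196, 200, 214, 220, 226]

Fragments:
  [0,19): 19 bp
  [19,35): 16 bp
  [35,38): 3 bp
  [38,44): 6 bp
  [44,54): 10 bp
  [54,59): 5 bp
  [59,63): 4 bp
  [63,74): 11 bp
  [74,85): 11 bp
  [85,97): 12 bp
  [97,105): 8 bp
  [105,109): 4 bp
  [109,118): 9 bp
  [118,137): 19 bp
  [137,147): 10 bp
  [147,158): 11 bp
  [158,168): 10 bp
  [168,174): 6 bp
  [174,185): 11 bp
  [185,190): 5 bp
  [190,196): 6 bp
  [196,200): 4 bp
  [200,214): 14 bp
  [214,220): 6 bp
  [220,226): 6 bp
  [226,237): 11 bp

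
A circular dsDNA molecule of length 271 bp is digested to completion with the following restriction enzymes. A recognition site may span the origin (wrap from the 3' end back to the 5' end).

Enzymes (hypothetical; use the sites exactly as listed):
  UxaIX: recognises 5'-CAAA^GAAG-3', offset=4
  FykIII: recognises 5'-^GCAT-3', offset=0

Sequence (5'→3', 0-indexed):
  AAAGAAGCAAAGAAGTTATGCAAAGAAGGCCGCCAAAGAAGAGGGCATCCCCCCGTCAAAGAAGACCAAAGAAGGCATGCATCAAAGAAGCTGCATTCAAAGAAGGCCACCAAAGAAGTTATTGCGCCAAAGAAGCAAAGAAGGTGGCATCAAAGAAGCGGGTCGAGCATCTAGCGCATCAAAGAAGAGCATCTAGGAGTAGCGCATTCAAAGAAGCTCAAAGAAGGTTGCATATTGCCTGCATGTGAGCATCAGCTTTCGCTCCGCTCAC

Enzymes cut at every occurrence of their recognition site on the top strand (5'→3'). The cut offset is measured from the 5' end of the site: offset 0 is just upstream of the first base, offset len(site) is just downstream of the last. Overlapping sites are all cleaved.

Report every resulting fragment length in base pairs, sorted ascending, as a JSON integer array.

[4,4,5,6,7,7,7,8,8,8,8,8,8,9,9,9,10,10,11,12,13,13,13,15,16,17,26]

Per-enzyme occurrences:
  UxaIX (CAAAGAAG, off=4): starts [7, 20, 33, 56, 66, 82, 97, 110, 127, 135, 150, 179, 208, 218, 270] → cuts [3, 11, 24, 37, 60, 70, 86, 101, 114, 131, 139, 154, 183, 212, 222]
  FykIII (GCAT, off=0): starts [44, 74, 78, 92, 146, 166, 175, 188, 203, 229, 240, 248] → cuts [44, 74, 78, 92, 146, 166, 175, 188, 203, 229, 240, 248]

Pooled cuts: [3, 11, 24, 37, 44, 60, 70, 74, 78, 86, 92, 101, 114, 131, 139, 146, 154, 166, 175, 183, 188, 203, 212, 222, 229, 240, 248]

Fragment lengths:
  3→11: 8 bp
  11→24: 13 bp
  24→37: 13 bp
  37→44: 7 bp
  44→60: 16 bp
  60→70: 10 bp
  70→74: 4 bp
  74→78: 4 bp
  78→86: 8 bp
  86→92: 6 bp
  92→101: 9 bp
  101→114: 13 bp
  114→131: 17 bp
  131→139: 8 bp
  139→146: 7 bp
  146→154: 8 bp
  154→166: 12 bp
  166→175: 9 bp
  175→183: 8 bp
  183→188: 5 bp
  188→203: 15 bp
  203→212: 9 bp
  212→222: 10 bp
  222→229: 7 bp
  229→240: 11 bp
  240→248: 8 bp
  248→3 (wrap): 271-248+3 = 26 bp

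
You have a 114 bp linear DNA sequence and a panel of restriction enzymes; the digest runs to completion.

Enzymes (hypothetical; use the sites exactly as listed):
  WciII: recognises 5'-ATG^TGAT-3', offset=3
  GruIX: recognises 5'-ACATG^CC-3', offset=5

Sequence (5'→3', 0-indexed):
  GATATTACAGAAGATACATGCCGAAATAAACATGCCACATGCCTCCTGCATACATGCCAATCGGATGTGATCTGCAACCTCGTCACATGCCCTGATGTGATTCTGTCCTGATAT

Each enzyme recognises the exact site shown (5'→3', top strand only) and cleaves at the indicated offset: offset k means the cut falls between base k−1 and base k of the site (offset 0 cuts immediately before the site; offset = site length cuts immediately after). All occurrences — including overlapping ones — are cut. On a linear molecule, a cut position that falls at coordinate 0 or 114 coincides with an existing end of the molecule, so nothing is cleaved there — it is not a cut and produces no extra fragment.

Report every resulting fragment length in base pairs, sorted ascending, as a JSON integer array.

[7,8,11,14,15,17,20,22]

Site scan:
  WciII ATGTGAT/3: at [64, 94] ⇒ [67, 97]
  GruIX ACATGCC/5: at [15, 29, 36, 51, 84] ⇒ [20, 34, 41, 56, 89]

All cut coordinates (distinct, sorted): [20, 34, 41, 56, 67, 89, 97]

Fragments:
  [0,20): 20 bp
  [20,34): 14 bp
  [34,41): 7 bp
  [41,56): 15 bp
  [56,67): 11 bp
  [67,89): 22 bp
  [89,97): 8 bp
  [97,114): 17 bp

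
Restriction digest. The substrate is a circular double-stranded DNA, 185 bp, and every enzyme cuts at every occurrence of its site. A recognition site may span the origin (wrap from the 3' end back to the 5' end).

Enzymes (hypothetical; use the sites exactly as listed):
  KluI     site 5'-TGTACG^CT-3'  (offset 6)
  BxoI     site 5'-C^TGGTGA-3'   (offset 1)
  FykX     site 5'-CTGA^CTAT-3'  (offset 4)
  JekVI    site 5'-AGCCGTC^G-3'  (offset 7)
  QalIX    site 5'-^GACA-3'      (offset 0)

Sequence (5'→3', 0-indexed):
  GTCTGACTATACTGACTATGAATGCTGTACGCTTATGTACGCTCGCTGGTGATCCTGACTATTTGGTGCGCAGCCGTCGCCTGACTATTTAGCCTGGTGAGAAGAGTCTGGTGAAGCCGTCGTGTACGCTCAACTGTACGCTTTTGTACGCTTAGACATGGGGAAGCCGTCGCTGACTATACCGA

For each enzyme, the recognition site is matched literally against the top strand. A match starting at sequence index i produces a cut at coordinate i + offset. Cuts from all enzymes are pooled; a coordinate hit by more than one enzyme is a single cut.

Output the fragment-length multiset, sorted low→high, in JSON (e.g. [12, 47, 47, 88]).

[4,5,5,6,7,9,10,10,10,12,12,13,14,15,16,17,20]

Site scan:
  KluI TGTACGCT/6: at [25, 35, 122, 134, 144] ⇒ [31, 41, 128, 140, 150]
  BxoI CTGGTGA/1: at [45, 93, 107] ⇒ [46, 94, 108]
  FykX CTGACTAT/4: at [2, 11, 54, 80, 172] ⇒ [6, 15, 58, 84, 176]
  JekVI AGCCGTCG/7: at [71, 114, 164] ⇒ [78, 121, 171]
  QalIX GACA/0: at [154] ⇒ [154]

All cut coordinates (distinct, sorted): [6, 15, 31, 41, 46, 58, 78, 84, 94, 108, 121, 128, 140, 150, 154, 171, 176]

Fragments:
  6→15: 9 bp
  15→31: 16 bp
  31→41: 10 bp
  41→46: 5 bp
  46→58: 12 bp
  58→78: 20 bp
  78→84: 6 bp
  84→94: 10 bp
  94→108: 14 bp
  108→121: 13 bp
  121→128: 7 bp
  128→140: 12 bp
  140→150: 10 bp
  150→154: 4 bp
  154→171: 17 bp
  171→176: 5 bp
  176→6 (wrap): 185-176+6 = 15 bp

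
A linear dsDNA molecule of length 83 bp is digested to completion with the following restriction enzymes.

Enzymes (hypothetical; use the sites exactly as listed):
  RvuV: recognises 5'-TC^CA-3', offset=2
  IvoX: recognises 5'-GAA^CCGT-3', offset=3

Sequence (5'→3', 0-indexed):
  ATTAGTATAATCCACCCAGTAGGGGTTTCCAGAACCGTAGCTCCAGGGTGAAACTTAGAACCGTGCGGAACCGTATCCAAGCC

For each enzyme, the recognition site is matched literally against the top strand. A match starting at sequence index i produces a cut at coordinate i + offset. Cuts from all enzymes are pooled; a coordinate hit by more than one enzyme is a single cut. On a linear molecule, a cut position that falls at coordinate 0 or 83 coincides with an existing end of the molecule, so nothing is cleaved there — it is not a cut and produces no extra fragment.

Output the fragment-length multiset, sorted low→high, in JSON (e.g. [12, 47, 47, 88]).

Per-enzyme occurrences:
  RvuV TCCA/2: at [10, 27, 41, 75] ⇒ [12, 29, 43, 77]
  IvoX GAACCGT/3: at [31, 57, 67] ⇒ [34, 60, 70]

Pooled cuts: [12, 29, 34, 43, 60, 70, 77]

Fragments:
  [0,12): 12 bp
  [12,29): 17 bp
  [29,34): 5 bp
  [34,43): 9 bp
  [43,60): 17 bp
  [60,70): 10 bp
  [70,77): 7 bp
  [77,83): 6 bp

[5,6,7,9,10,12,17,17]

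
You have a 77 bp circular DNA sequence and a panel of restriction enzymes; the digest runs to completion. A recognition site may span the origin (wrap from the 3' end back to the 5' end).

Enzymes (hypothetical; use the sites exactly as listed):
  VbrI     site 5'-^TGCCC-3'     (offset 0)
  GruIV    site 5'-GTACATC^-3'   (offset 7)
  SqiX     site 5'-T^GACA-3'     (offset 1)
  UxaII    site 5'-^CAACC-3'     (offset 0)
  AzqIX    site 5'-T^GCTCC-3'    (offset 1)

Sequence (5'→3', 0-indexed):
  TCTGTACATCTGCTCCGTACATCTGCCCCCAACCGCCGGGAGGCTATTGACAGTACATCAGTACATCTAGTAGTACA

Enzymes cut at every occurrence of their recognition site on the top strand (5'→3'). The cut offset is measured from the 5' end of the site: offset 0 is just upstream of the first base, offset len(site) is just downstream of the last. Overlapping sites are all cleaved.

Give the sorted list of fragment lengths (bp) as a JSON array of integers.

Per-enzyme occurrences:
  VbrI (TGCCC, off=0): starts [23] → cuts [23]
  GruIV (GTACATC, off=7): starts [3, 16, 52, 60, 72] → cuts [2, 10, 23, 59, 67]
  SqiX (TGACA, off=1): starts [47] → cuts [48]
  UxaII (CAACC, off=0): starts [29] → cuts [29]
  AzqIX (TGCTCC, off=1): starts [10] → cuts [11]

All cut coordinates (distinct, sorted): [2, 10, 11, 23, 29, 48, 59, 67]

Fragments:
  2→10: 8 bp
  10→11: 1 bp
  11→23: 12 bp
  23→29: 6 bp
  29→48: 19 bp
  48→59: 11 bp
  59→67: 8 bp
  67→2 (wrap): 77-67+2 = 12 bp

[1,6,8,8,11,12,12,19]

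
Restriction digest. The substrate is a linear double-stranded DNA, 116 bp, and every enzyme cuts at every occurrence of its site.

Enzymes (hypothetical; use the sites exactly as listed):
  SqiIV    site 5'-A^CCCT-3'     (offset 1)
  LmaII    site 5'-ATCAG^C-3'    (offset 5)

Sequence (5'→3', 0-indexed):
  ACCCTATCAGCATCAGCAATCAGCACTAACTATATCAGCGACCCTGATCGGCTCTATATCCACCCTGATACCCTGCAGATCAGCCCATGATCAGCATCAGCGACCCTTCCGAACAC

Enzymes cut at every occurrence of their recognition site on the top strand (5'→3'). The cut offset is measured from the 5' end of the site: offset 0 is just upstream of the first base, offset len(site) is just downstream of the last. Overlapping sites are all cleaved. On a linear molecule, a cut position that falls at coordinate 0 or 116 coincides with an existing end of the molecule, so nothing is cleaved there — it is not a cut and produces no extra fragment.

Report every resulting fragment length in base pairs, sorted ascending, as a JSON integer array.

[1,3,3,6,6,7,8,9,11,13,13,15,21]

Site scan:
  SqiIV (ACCCT, off=1): starts [0, 40, 61, 69, 102] → cuts [1, 41, 62, 70, 103]
  LmaII (ATCAGC, off=5): starts [5, 11, 18, 33, 78, 89, 95] → cuts [10, 16, 23, 38, 83, 94, 100]

Pooled cuts: [1, 10, 16, 23, 38, 41, 62, 70, 83, 94, 100, 103]

Fragment lengths:
  [0,1): 1 bp
  [1,10): 9 bp
  [10,16): 6 bp
  [16,23): 7 bp
  [23,38): 15 bp
  [38,41): 3 bp
  [41,62): 21 bp
  [62,70): 8 bp
  [70,83): 13 bp
  [83,94): 11 bp
  [94,100): 6 bp
  [100,103): 3 bp
  [103,116): 13 bp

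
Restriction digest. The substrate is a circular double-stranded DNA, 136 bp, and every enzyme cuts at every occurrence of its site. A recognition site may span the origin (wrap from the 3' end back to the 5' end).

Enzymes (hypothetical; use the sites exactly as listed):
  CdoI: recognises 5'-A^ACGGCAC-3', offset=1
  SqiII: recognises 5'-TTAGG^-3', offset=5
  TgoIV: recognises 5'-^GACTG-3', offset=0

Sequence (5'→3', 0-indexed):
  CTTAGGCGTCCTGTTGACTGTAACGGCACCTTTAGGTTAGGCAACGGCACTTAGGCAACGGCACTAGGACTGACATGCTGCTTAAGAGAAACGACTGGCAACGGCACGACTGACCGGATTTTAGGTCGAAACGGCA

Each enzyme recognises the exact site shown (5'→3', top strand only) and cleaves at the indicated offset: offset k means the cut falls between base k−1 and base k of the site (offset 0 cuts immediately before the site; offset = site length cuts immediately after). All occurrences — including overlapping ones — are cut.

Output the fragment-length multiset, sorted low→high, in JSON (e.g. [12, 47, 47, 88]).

[2,2,5,5,7,7,8,9,10,12,12,14,18,25]

Site scan:
  CdoI (AACGGCAC, off=1): starts [21, 42, 56, 99, 129] → cuts [22, 43, 57, 100, 130]
  SqiII (TTAGG, off=5): starts [1, 31, 36, 50, 120] → cuts [6, 36, 41, 55, 125]
  TgoIV (GACTG, off=0): starts [15, 67, 92, 107] → cuts [15, 67, 92, 107]

Pooled cuts: [6, 15, 22, 36, 41, 43, 55, 57, 67, 92, 100, 107, 125, 130]

Fragments:
  6→15: 9 bp
  15→22: 7 bp
  22→36: 14 bp
  36→41: 5 bp
  41→43: 2 bp
  43→55: 12 bp
  55→57: 2 bp
  57→67: 10 bp
  67→92: 25 bp
  92→100: 8 bp
  100→107: 7 bp
  107→125: 18 bp
  125→130: 5 bp
  130→6 (wrap): 136-130+6 = 12 bp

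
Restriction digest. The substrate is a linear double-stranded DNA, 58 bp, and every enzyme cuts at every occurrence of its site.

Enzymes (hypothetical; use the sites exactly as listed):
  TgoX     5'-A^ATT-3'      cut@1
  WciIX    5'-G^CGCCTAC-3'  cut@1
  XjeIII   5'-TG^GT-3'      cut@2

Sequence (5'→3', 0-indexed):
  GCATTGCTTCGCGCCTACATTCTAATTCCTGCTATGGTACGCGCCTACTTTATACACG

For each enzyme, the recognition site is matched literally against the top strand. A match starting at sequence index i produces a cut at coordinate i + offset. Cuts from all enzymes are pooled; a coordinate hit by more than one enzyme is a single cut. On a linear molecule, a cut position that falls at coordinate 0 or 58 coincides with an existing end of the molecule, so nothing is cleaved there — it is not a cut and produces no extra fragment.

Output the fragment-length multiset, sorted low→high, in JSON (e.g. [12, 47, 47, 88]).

[5,11,12,13,17]

Scan for sites:
  TgoX AATT/1: at [23] ⇒ [24]
  WciIX GCGCCTAC/1: at [10, 40] ⇒ [11, 41]
  XjeIII TGGT/2: at [34] ⇒ [36]

All cut coordinates (distinct, sorted): [11, 24, 36, 41]

Fragments:
  [0,11): 11 bp
  [11,24): 13 bp
  [24,36): 12 bp
  [36,41): 5 bp
  [41,58): 17 bp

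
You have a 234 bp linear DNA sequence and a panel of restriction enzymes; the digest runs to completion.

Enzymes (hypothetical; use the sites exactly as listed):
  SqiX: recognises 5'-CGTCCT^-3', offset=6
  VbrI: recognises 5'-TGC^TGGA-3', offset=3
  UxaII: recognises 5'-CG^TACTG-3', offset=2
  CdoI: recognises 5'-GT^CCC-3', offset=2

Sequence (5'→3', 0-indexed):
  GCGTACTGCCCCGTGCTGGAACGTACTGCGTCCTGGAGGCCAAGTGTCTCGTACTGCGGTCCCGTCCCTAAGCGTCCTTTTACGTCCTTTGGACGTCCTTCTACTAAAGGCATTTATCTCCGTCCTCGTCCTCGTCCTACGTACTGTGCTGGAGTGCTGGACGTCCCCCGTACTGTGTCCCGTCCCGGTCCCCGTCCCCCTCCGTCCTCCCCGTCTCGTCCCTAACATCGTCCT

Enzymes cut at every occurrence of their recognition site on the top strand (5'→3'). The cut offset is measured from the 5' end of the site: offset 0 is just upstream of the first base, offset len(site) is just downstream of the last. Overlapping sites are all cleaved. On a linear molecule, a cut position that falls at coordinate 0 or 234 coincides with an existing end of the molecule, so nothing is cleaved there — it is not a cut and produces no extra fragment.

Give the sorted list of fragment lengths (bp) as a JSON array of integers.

[3,3,5,5,6,6,6,6,6,7,7,8,8,8,9,10,11,11,11,13,13,13,15,17,27]

Scan for sites:
  SqiX CGTCCT/6: at [28, 72, 82, 93, 120, 126, 132, 202, 228] ⇒ [34, 78, 88, 99, 126, 132, 138, 208] (position 234 is a terminus of the linear molecule — no cut)
  VbrI TGCTGGA/3: at [13, 146, 154] ⇒ [16, 149, 157]
  UxaII CGTACTG/2: at [1, 21, 49, 139, 168] ⇒ [3, 23, 51, 141, 170]
  CdoI GTCCC/2: at [58, 63, 162, 176, 181, 187, 193, 217] ⇒ [60, 65, 164, 178, 183, 189, 195, 219]

Pooled cuts: [3, 16, 23, 34, 51, 60, 65, 78, 88, 99, 126, 132, 138, 141, 149, 157, 164, 170, 178, 183, 189, 195, 208, 219]

Fragments:
  [0,3): 3 bp
  [3,16): 13 bp
  [16,23): 7 bp
  [23,34): 11 bp
  [34,51): 17 bp
  [51,60): 9 bp
  [60,65): 5 bp
  [65,78): 13 bp
  [78,88): 10 bp
  [88,99): 11 bp
  [99,126): 27 bp
  [126,132): 6 bp
  [132,138): 6 bp
  [138,141): 3 bp
  [141,149): 8 bp
  [149,157): 8 bp
  [157,164): 7 bp
  [164,170): 6 bp
  [170,178): 8 bp
  [178,183): 5 bp
  [183,189): 6 bp
  [189,195): 6 bp
  [195,208): 13 bp
  [208,219): 11 bp
  [219,234): 15 bp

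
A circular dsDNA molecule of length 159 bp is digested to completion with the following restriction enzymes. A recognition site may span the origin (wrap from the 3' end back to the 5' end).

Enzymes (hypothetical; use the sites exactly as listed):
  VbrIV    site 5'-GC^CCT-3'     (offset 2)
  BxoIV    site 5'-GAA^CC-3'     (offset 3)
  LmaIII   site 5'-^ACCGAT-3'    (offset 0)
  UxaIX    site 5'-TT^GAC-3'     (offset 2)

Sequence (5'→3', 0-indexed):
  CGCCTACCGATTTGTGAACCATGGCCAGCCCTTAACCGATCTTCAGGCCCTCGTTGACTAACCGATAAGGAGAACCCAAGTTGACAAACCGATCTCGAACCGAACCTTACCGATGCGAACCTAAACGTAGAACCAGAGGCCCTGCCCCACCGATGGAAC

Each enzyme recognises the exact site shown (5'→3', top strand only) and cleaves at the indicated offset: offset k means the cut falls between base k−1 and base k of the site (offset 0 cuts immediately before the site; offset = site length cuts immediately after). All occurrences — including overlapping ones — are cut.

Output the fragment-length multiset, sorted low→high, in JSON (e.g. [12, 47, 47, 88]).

Per-enzyme occurrences:
  VbrIV (GCCCT, off=2): starts [27, 46, 138] → cuts [29, 48, 140]
  BxoIV (GAACC, off=3): starts [15, 71, 96, 101, 116, 129, 155] → cuts [18, 74, 99, 104, 119, 132, 158]
  LmaIII (ACCGAT, off=0): starts [5, 34, 60, 87, 108, 148] → cuts [5, 34, 60, 87, 108, 148]
  UxaIX (TTGAC, off=2): starts [53, 80] → cuts [55, 82]

All cut coordinates (distinct, sorted): [5, 18, 29, 34, 48, 55, 60, 74, 82, 87, 99, 104, 108, 119, 132, 140, 148, 158]

Fragments:
  5→18: 13 bp
  18→29: 11 bp
  29→34: 5 bp
  34→48: 14 bp
  48→55: 7 bp
  55→60: 5 bp
  60→74: 14 bp
  74→82: 8 bp
  82→87: 5 bp
  87→99: 12 bp
  99→104: 5 bp
  104→108: 4 bp
  108→119: 11 bp
  119→132: 13 bp
  132→140: 8 bp
  140→148: 8 bp
  148→158: 10 bp
  158→5 (wrap): 159-158+5 = 6 bp

[4,5,5,5,5,6,7,8,8,8,10,11,11,12,13,13,14,14]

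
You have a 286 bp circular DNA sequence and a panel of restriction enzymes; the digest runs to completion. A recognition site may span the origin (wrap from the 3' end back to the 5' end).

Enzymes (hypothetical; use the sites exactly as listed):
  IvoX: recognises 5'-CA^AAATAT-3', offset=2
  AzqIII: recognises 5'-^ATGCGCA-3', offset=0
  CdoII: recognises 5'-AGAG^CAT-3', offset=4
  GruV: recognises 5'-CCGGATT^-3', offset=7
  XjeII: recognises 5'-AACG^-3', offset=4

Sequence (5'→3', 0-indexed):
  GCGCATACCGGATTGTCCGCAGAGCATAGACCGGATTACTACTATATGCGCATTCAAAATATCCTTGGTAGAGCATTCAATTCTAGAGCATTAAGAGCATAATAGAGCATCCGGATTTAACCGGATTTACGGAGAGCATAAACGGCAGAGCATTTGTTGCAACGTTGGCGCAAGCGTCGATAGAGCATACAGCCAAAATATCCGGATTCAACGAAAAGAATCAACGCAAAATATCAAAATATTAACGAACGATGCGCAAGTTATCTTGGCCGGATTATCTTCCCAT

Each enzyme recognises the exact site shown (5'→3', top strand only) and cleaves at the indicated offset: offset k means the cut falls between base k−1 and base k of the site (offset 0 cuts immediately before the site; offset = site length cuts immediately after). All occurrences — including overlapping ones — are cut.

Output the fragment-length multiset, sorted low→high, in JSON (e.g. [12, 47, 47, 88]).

[2,4,5,6,8,8,8,8,9,9,10,10,10,10,10,11,11,13,13,13,14,15,16,17,21,25]

Scan for sites:
  IvoX CAAAATAT/2: at [54, 193, 226, 234] ⇒ [56, 195, 228, 236]
  AzqIII ATGCGCA/0: at [45, 251, 284] ⇒ [45, 251, 284]
  CdoII AGAGCAT/4: at [20, 69, 84, 93, 103, 132, 146, 181] ⇒ [24, 73, 88, 97, 107, 136, 150, 185]
  GruV CCGGATT/7: at [7, 30, 110, 120, 201, 269] ⇒ [14, 37, 117, 127, 208, 276]
  XjeII AACG/4: at [140, 160, 209, 222, 243, 247] ⇒ [144, 164, 213, 226, 247, 251]

Pooled cuts: [14, 24, 37, 45, 56, 73, 88, 97, 107, 117, 127, 136, 144, 150, 164, 185, 195, 208, 213, 226, 228, 236, 247, 251, 276, 284]

Fragment lengths:
  14→24: 10 bp
  24→37: 13 bp
  37→45: 8 bp
  45→56: 11 bp
  56→73: 17 bp
  73→88: 15 bp
  88→97: 9 bp
  97→107: 10 bp
  107→117: 10 bp
  117→127: 10 bp
  127→136: 9 bp
  136→144: 8 bp
  144→150: 6 bp
  150→164: 14 bp
  164→185: 21 bp
  185→195: 10 bp
  195→208: 13 bp
  208→213: 5 bp
  213→226: 13 bp
  226→228: 2 bp
  228→236: 8 bp
  236→247: 11 bp
  247→251: 4 bp
  251→276: 25 bp
  276→284: 8 bp
  284→14 (wrap): 286-284+14 = 16 bp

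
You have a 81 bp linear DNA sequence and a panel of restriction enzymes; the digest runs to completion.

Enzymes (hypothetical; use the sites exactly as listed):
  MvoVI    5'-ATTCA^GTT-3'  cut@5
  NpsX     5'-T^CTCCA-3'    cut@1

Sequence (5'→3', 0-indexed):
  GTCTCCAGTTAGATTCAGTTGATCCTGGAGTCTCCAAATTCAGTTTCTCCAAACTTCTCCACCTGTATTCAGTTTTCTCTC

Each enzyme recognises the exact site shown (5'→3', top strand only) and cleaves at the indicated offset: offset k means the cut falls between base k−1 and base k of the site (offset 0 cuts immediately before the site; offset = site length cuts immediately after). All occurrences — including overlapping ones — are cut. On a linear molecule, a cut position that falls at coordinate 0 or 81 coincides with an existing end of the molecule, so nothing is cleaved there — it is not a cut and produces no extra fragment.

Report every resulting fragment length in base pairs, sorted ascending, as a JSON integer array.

[2,4,10,10,11,14,15,15]

Per-enzyme occurrences:
  MvoVI (ATTCAGTT, off=5): starts [12, 37, 66] → cuts [17, 42, 71]
  NpsX (TCTCCA, off=1): starts [1, 30, 45, 55] → cuts [2, 31, 46, 56]

All cut coordinates (distinct, sorted): [2, 17, 31, 42, 46, 56, 71]

Fragment lengths:
  [0,2): 2 bp
  [2,17): 15 bp
  [17,31): 14 bp
  [31,42): 11 bp
  [42,46): 4 bp
  [46,56): 10 bp
  [56,71): 15 bp
  [71,81): 10 bp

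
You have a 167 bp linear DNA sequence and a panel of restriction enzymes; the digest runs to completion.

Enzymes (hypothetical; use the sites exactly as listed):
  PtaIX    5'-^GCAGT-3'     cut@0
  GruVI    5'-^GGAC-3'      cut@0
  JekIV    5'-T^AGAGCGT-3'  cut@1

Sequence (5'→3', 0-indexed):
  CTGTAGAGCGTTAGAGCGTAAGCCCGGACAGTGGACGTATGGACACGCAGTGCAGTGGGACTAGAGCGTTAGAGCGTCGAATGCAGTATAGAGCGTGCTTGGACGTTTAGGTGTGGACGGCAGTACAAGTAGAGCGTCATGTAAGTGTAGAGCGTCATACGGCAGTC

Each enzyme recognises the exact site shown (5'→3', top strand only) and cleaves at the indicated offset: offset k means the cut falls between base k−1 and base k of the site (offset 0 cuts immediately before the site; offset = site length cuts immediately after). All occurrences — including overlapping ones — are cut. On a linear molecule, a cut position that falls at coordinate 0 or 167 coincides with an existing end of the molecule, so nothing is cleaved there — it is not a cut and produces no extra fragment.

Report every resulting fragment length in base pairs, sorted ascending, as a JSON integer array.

Site scan:
  PtaIX (GCAGT, off=0): starts [46, 51, 82, 119, 161] → cuts [46, 51, 82, 119, 161]
  GruVI (GGAC, off=0): starts [25, 32, 40, 57, 100, 114] → cuts [25, 32, 40, 57, 100, 114]
  JekIV (TAGAGCGT, off=1): starts [3, 11, 61, 69, 88, 129, 147] → cuts [4, 12, 62, 70, 89, 130, 148]

All cut coordinates (distinct, sorted): [4, 12, 25, 32, 40, 46, 51, 57, 62, 70, 82, 89, 100, 114, 119, 130, 148, 161]

Fragments:
  [0,4): 4 bp
  [4,12): 8 bp
  [12,25): 13 bp
  [25,32): 7 bp
  [32,40): 8 bp
  [40,46): 6 bp
  [46,51): 5 bp
  [51,57): 6 bp
  [57,62): 5 bp
  [62,70): 8 bp
  [70,82): 12 bp
  [82,89): 7 bp
  [89,100): 11 bp
  [100,114): 14 bp
  [114,119): 5 bp
  [119,130): 11 bp
  [130,148): 18 bp
  [148,161): 13 bp
  [161,167): 6 bp

[4,5,5,5,6,6,6,7,7,8,8,8,11,11,12,13,13,14,18]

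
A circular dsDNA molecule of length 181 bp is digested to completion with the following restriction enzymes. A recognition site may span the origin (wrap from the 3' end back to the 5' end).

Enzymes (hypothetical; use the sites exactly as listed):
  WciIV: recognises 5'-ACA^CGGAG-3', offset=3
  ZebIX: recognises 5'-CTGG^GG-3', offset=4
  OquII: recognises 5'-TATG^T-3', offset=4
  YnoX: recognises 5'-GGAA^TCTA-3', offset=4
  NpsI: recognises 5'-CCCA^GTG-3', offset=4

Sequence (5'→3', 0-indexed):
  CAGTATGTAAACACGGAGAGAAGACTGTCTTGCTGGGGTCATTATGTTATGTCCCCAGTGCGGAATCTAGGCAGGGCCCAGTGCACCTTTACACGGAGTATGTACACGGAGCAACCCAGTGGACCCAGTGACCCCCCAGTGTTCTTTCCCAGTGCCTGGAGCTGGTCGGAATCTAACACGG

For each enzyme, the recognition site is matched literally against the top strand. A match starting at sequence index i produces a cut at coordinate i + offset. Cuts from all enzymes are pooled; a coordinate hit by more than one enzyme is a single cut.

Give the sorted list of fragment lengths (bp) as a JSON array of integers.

Per-enzyme occurrences:
  WciIV ACACGGAG/3: at [10, 90, 103] ⇒ [13, 93, 106]
  ZebIX CTGGGG/4: at [32] ⇒ [36]
  OquII TATGT/4: at [3, 42, 47, 98] ⇒ [7, 46, 51, 102]
  YnoX GGAATCTA/4: at [61, 167] ⇒ [65, 171]
  NpsI CCCAGTG/4: at [53, 76, 114, 123, 134, 147] ⇒ [57, 80, 118, 127, 138, 151]

Pooled cuts: [7, 13, 36, 46, 51, 57, 65, 80, 93, 102, 106, 118, 127, 138, 151, 171]

Fragments:
  7→13: 6 bp
  13→36: 23 bp
  36→46: 10 bp
  46→51: 5 bp
  51→57: 6 bp
  57→65: 8 bp
  65→80: 15 bp
  80→93: 13 bp
  93→102: 9 bp
  102→106: 4 bp
  106→118: 12 bp
  118→127: 9 bp
  127→138: 11 bp
  138→151: 13 bp
  151→171: 20 bp
  171→7 (wrap): 181-171+7 = 17 bp

[4,5,6,6,8,9,9,10,11,12,13,13,15,17,20,23]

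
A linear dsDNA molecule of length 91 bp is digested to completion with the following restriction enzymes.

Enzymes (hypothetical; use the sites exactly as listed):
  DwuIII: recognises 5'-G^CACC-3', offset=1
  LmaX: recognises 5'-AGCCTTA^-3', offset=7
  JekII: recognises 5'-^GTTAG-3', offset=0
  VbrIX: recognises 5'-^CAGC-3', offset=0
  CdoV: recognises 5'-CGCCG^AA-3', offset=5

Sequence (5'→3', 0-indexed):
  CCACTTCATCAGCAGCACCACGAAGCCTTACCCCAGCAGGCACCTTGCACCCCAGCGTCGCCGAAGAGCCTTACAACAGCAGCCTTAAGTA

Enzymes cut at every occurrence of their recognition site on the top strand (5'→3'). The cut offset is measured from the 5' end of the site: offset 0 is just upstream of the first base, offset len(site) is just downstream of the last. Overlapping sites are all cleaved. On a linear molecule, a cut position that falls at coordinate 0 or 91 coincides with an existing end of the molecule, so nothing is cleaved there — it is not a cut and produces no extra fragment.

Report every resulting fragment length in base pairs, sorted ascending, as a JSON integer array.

Scan for sites:
  DwuIII GCACC/1: at [14, 39, 46] ⇒ [15, 40, 47]
  LmaX AGCCTTA/7: at [23, 66, 80] ⇒ [30, 73, 87]
  JekII (GTTAG, off=0): no sites
  VbrIX CAGC/0: at [9, 12, 33, 52, 76, 79] ⇒ [9, 12, 33, 52, 76, 79]
  CdoV CGCCGAA/5: at [58] ⇒ [63]

All cut coordinates (distinct, sorted): [9, 12, 15, 30, 33, 40, 47, 52, 63, 73, 76, 79, 87]

Fragments:
  [0,9): 9 bp
  [9,12): 3 bp
  [12,15): 3 bp
  [15,30): 15 bp
  [30,33): 3 bp
  [33,40): 7 bp
  [40,47): 7 bp
  [47,52): 5 bp
  [52,63): 11 bp
  [63,73): 10 bp
  [73,76): 3 bp
  [76,79): 3 bp
  [79,87): 8 bp
  [87,91): 4 bp

[3,3,3,3,3,4,5,7,7,8,9,10,11,15]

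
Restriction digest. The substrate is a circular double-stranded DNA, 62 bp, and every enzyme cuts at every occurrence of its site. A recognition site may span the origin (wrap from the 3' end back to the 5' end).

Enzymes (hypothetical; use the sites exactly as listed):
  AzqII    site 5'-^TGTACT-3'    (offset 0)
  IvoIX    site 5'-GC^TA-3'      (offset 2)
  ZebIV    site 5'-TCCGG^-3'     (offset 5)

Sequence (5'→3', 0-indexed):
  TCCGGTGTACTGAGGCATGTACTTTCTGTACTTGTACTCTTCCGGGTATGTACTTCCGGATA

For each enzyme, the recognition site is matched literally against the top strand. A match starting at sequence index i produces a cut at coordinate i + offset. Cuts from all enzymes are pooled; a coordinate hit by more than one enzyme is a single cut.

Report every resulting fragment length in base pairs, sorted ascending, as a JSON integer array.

[3,6,8,9,11,12,13]

Site scan:
  AzqII TGTACT/0: at [5, 17, 26, 32, 48] ⇒ [5, 17, 26, 32, 48]
  IvoIX (GCTA, off=2): no sites
  ZebIV TCCGG/5: at [0, 40, 54] ⇒ [5, 45, 59]

All cut coordinates (distinct, sorted): [5, 17, 26, 32, 45, 48, 59]

Fragment lengths:
  5→17: 12 bp
  17→26: 9 bp
  26→32: 6 bp
  32→45: 13 bp
  45→48: 3 bp
  48→59: 11 bp
  59→5 (wrap): 62-59+5 = 8 bp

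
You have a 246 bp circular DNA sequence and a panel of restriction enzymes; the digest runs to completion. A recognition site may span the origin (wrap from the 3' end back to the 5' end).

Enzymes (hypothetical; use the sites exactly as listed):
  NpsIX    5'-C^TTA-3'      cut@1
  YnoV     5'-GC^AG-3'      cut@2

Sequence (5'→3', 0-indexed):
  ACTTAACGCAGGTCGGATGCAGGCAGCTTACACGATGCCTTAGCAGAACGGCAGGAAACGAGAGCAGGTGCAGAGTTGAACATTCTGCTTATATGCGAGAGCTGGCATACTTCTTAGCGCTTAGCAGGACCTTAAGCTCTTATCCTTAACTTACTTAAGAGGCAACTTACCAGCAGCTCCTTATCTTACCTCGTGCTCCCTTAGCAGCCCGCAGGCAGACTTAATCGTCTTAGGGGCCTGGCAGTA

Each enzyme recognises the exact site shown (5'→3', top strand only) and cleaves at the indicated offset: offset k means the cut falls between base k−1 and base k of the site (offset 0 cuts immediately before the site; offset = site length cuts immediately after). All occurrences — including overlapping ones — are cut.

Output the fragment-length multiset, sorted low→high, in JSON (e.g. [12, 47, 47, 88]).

Scan for sites:
  NpsIX CTTA/1: at [1, 26, 38, 87, 112, 119, 130, 138, 144, 149, 153, 165, 179, 184, 199, 219, 228] ⇒ [2, 27, 39, 88, 113, 120, 131, 139, 145, 150, 154, 166, 180, 185, 200, 220, 229]
  YnoV GCAG/2: at [7, 18, 22, 42, 50, 63, 69, 123, 172, 203, 210, 214, 240] ⇒ [9, 20, 24, 44, 52, 65, 71, 125, 174, 205, 212, 216, 242]

Pooled cuts: [2, 9, 20, 24, 27, 39, 44, 52, 65, 71, 88, 113, 120, 125, 131, 139, 145, 150, 154, 166, 174, 180, 185, 200, 205, 212, 216, 220, 229, 242]

Fragments:
  2→9: 7 bp
  9→20: 11 bp
  20→24: 4 bp
  24→27: 3 bp
  27→39: 12 bp
  39→44: 5 bp
  44→52: 8 bp
  52→65: 13 bp
  65→71: 6 bp
  71→88: 17 bp
  88→113: 25 bp
  113→120: 7 bp
  120→125: 5 bp
  125→131: 6 bp
  131→139: 8 bp
  139→145: 6 bp
  145→150: 5 bp
  150→154: 4 bp
  154→166: 12 bp
  166→174: 8 bp
  174→180: 6 bp
  180→185: 5 bp
  185→200: 15 bp
  200→205: 5 bp
  205→212: 7 bp
  212→216: 4 bp
  216→220: 4 bp
  220→229: 9 bp
  229→242: 13 bp
  242→2 (wrap): 246-242+2 = 6 bp

[3,4,4,4,4,5,5,5,5,5,6,6,6,6,6,7,7,7,8,8,8,9,11,12,12,13,13,15,17,25]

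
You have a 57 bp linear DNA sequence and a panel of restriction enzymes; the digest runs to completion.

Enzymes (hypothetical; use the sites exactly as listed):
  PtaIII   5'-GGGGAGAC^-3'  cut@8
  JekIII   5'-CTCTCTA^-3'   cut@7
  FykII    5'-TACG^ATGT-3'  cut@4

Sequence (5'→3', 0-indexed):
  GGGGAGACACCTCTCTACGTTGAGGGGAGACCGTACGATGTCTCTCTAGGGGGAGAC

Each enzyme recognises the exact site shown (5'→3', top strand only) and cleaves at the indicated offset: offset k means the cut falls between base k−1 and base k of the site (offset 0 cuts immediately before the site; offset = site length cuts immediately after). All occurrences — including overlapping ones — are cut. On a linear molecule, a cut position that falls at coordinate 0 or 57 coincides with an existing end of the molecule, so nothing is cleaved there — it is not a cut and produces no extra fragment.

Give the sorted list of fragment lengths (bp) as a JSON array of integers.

[6,8,9,9,11,14]

Scan for sites:
  PtaIII GGGGAGAC/8: at [0, 23, 49] ⇒ [8, 31] (position 57 is a terminus of the linear molecule — no cut)
  JekIII CTCTCTA/7: at [10, 41] ⇒ [17, 48]
  FykII TACGATGT/4: at [33] ⇒ [37]

All cut coordinates (distinct, sorted): [8, 17, 31, 37, 48]

Fragments:
  [0,8): 8 bp
  [8,17): 9 bp
  [17,31): 14 bp
  [31,37): 6 bp
  [37,48): 11 bp
  [48,57): 9 bp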